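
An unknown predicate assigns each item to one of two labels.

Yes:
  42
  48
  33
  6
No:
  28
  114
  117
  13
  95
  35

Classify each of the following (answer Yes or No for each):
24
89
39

A rule that fits every label: multiple of 3 AND at most 48 — true of each 'Yes' example, false of each 'No' one.
24 → 24 = 3·8, 24 ≤ 48 → Yes.
89 → 89 = 3·29 + 2, 89 > 48 → No.
39 → 39 = 3·13, 39 ≤ 48 → Yes.

Yes, No, Yes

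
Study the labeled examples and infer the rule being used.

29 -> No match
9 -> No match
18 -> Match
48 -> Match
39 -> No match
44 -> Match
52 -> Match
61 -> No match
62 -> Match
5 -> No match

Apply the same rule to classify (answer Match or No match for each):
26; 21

The distinguishing property — even — holds for all the 'Match' cases and none of the 'No match' cases.

Match, No match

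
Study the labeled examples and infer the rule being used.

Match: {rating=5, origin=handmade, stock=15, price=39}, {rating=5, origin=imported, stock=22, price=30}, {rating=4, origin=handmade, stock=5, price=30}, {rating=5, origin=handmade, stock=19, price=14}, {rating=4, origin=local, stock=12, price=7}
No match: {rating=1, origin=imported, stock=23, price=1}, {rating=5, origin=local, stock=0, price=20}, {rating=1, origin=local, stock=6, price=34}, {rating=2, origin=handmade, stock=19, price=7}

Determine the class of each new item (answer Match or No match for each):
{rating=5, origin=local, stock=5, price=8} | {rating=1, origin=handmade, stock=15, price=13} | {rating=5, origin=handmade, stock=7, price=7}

'Match' ⟺ stock ≥ 5 AND rating ≥ 4.
Match: {rating=5, origin=local, stock=5, price=8}, since stock = 5, rating = 5. No match: {rating=1, origin=handmade, stock=15, price=13}, since stock = 15, rating = 1. Match: {rating=5, origin=handmade, stock=7, price=7}, since stock = 7, rating = 5.

Match, No match, Match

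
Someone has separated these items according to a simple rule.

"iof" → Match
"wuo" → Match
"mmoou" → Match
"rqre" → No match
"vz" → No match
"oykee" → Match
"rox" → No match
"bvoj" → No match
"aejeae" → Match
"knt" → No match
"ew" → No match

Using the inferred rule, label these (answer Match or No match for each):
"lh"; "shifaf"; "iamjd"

All 'Match' examples share one property — has ≥ 2 vowels — and every 'No match' example lacks it.
"lh": No match (0 vowels). "shifaf": Match (2 vowels). "iamjd": Match (2 vowels).

No match, Match, Match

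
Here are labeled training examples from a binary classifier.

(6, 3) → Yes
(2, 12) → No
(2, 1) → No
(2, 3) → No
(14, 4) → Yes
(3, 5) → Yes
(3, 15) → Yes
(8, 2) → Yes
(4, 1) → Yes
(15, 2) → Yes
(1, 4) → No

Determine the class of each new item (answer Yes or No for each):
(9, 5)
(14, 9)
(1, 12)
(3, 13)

Yes, Yes, No, Yes

Rule: first ≥ 3. This holds for each 'Yes' example and fails for each 'No' one.
Yes: (9, 5), since first 9.
Yes: (14, 9), since first 14.
No: (1, 12), since first 1.
Yes: (3, 13), since first 3.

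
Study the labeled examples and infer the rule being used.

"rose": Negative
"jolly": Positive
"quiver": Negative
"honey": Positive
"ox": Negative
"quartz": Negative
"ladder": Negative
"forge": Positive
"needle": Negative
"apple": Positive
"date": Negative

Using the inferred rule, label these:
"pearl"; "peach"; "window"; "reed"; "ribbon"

Positive, Positive, Negative, Negative, Negative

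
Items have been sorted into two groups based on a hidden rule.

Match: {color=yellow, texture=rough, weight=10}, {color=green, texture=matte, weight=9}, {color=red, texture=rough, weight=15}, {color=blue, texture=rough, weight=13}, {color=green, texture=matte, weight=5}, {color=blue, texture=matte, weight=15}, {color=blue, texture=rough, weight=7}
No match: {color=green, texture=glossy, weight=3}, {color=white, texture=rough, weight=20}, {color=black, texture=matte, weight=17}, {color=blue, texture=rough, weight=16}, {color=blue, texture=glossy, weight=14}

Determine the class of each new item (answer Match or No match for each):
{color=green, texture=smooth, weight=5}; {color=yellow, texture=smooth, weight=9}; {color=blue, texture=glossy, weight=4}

One predicate separates the groups cleanly: texture is not glossy AND weight ≤ 15.
{color=green, texture=smooth, weight=5}: texture is smooth, weight = 5 — checks out, so Match.
{color=yellow, texture=smooth, weight=9}: texture is smooth, weight = 9 — checks out, so Match.
{color=blue, texture=glossy, weight=4}: texture is glossy, weight = 4 — fails the rule, so No match.

Match, Match, No match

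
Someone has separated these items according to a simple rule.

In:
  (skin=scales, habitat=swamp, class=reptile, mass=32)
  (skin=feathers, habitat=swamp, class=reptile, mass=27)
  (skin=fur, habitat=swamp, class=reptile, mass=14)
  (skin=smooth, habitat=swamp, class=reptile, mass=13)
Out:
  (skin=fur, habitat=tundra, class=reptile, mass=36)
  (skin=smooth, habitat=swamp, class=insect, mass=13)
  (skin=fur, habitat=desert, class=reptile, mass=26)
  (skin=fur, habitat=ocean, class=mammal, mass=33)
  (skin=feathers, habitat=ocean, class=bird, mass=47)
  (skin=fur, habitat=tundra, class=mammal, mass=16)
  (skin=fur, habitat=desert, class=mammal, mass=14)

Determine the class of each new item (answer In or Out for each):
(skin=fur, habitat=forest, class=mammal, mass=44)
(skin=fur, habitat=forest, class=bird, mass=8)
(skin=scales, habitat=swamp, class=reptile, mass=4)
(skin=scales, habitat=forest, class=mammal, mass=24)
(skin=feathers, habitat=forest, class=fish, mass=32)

Out, Out, In, Out, Out

The common property of the 'In' items is: habitat is swamp AND class is reptile. No 'Out' item has it.
(skin=fur, habitat=forest, class=mammal, mass=44): habitat is forest, class is mammal, does not satisfy this → Out. (skin=fur, habitat=forest, class=bird, mass=8): habitat is forest, class is bird, does not satisfy this → Out. (skin=scales, habitat=swamp, class=reptile, mass=4): habitat is swamp, class is reptile, has this property → In. (skin=scales, habitat=forest, class=mammal, mass=24): habitat is forest, class is mammal, does not satisfy this → Out. (skin=feathers, habitat=forest, class=fish, mass=32): habitat is forest, class is fish, does not satisfy this → Out.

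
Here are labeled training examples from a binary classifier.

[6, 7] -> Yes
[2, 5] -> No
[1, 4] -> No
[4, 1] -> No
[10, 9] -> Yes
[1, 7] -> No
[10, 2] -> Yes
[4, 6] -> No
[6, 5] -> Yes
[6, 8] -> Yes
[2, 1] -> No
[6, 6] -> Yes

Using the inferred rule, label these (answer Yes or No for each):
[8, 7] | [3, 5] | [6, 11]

Yes, No, Yes

'Yes' ⟺ sum ≥ 11.
[8, 7] → 8+7 = 15 → Yes. [3, 5] → 3+5 = 8 → No. [6, 11] → 6+11 = 17 → Yes.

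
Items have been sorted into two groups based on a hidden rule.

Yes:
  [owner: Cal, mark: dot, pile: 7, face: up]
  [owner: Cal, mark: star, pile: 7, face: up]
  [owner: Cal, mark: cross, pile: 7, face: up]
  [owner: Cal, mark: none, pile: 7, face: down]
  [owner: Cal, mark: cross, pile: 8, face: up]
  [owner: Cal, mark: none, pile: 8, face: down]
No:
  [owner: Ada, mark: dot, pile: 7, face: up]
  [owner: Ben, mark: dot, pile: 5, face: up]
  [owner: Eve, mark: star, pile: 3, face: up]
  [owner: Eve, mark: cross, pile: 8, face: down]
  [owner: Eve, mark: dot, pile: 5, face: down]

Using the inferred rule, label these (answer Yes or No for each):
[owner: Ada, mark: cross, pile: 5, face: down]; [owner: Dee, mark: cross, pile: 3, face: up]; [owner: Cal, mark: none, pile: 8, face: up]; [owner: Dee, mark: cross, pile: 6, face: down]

The simplest hypothesis consistent with all the labels is: owner is Cal.
[owner: Ada, mark: cross, pile: 5, face: down]: owner is Ada, doesn't match → No. [owner: Dee, mark: cross, pile: 3, face: up]: owner is Dee, doesn't match → No. [owner: Cal, mark: none, pile: 8, face: up]: owner is Cal, meets the rule → Yes. [owner: Dee, mark: cross, pile: 6, face: down]: owner is Dee, doesn't match → No.

No, No, Yes, No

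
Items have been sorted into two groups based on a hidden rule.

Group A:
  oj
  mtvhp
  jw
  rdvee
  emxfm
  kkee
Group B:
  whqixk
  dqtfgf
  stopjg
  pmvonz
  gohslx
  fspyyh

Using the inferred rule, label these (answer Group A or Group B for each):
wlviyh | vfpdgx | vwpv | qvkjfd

A rule that fits every label: length ≤ 5 — true of each 'Group A' example, false of each 'Group B' one.

Group B, Group B, Group A, Group B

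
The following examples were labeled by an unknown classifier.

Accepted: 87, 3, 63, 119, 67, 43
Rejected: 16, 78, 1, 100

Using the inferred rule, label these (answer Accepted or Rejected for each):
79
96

The rule appears to be: ≡ 3 (mod 4).

Accepted, Rejected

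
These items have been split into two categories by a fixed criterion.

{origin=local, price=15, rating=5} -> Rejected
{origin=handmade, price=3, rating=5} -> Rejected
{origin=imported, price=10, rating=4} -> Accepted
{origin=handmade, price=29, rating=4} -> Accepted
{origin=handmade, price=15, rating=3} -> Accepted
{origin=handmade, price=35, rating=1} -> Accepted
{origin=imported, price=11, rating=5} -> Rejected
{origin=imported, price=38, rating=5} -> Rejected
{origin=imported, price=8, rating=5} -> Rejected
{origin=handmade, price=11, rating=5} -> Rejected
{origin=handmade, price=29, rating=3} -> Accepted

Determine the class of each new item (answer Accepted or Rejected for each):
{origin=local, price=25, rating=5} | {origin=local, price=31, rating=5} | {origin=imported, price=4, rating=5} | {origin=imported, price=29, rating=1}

Rejected, Rejected, Rejected, Accepted

The classifier is using: rating ≤ 4.
{origin=local, price=25, rating=5}: rating = 5 — fails the rule, so Rejected. {origin=local, price=31, rating=5}: rating = 5 — fails the rule, so Rejected. {origin=imported, price=4, rating=5}: rating = 5 — fails the rule, so Rejected. {origin=imported, price=29, rating=1}: rating = 1 — fits, so Accepted.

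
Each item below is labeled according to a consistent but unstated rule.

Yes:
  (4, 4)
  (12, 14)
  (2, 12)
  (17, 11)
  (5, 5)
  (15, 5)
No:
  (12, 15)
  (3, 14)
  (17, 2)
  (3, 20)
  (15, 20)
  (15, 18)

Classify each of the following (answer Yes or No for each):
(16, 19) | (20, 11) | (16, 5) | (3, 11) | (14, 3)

No, No, No, Yes, No

The distinguishing property — sum is even — holds for all the 'Yes' cases and none of the 'No' cases.
(16, 19) — 16+19 = 35, hence No. (20, 11) — 20+11 = 31, hence No. (16, 5) — 16+5 = 21, hence No. (3, 11) — 3+11 = 14, hence Yes. (14, 3) — 14+3 = 17, hence No.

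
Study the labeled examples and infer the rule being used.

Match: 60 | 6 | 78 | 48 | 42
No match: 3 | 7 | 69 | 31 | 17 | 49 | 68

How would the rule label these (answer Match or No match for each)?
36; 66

The pattern is that an item is 'Match' exactly when: multiple of 6.
36: 36 = 6·6 — fits, so Match. 66: 66 = 6·11 — fits, so Match.

Match, Match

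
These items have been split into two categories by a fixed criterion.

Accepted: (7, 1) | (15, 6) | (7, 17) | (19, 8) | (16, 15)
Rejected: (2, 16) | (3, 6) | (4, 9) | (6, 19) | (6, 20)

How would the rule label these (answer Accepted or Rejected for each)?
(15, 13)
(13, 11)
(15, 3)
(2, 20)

Accepted, Accepted, Accepted, Rejected

The pattern is that an item is 'Accepted' exactly when: first ≥ 7.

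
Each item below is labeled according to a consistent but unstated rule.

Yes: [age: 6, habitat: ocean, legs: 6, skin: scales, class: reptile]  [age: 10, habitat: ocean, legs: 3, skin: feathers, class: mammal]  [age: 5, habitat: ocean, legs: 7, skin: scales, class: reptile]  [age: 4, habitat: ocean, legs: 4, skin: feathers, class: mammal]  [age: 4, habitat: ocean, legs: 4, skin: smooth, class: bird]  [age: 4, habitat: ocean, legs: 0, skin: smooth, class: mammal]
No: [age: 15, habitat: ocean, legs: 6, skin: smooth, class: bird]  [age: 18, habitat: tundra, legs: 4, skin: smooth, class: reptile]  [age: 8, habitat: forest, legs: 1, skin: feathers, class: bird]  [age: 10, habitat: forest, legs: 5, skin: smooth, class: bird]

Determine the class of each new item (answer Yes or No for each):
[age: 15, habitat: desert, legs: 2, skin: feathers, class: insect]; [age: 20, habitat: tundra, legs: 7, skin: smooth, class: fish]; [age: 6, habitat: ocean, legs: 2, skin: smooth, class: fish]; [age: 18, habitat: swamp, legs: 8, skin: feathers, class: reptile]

No, No, Yes, No

The rule appears to be: habitat is ocean AND age ≤ 10.
[age: 15, habitat: desert, legs: 2, skin: feathers, class: insect]: No (habitat is desert, age = 15). [age: 20, habitat: tundra, legs: 7, skin: smooth, class: fish]: No (habitat is tundra, age = 20). [age: 6, habitat: ocean, legs: 2, skin: smooth, class: fish]: Yes (habitat is ocean, age = 6). [age: 18, habitat: swamp, legs: 8, skin: feathers, class: reptile]: No (habitat is swamp, age = 18).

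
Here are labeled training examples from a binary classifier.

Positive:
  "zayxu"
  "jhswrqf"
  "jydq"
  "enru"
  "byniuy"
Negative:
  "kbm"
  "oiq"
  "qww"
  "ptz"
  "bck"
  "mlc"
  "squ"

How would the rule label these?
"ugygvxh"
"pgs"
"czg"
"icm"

Positive, Negative, Negative, Negative

'Positive' ⟺ length ≥ 4.
"ugygvxh": length 7 — matches, so Positive.
"pgs": length 3 — does not pass, so Negative.
"czg": length 3 — does not pass, so Negative.
"icm": length 3 — does not pass, so Negative.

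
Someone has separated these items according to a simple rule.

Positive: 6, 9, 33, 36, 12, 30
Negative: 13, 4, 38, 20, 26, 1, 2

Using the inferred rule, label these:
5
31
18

Negative, Negative, Positive

The distinguishing property — multiple of 3 — holds for all the 'Positive' cases and none of the 'Negative' cases.
5: 5 = 3·1 + 2, fails the rule → Negative.
31: 31 = 3·10 + 1, fails the rule → Negative.
18: 18 = 3·6, checks out → Positive.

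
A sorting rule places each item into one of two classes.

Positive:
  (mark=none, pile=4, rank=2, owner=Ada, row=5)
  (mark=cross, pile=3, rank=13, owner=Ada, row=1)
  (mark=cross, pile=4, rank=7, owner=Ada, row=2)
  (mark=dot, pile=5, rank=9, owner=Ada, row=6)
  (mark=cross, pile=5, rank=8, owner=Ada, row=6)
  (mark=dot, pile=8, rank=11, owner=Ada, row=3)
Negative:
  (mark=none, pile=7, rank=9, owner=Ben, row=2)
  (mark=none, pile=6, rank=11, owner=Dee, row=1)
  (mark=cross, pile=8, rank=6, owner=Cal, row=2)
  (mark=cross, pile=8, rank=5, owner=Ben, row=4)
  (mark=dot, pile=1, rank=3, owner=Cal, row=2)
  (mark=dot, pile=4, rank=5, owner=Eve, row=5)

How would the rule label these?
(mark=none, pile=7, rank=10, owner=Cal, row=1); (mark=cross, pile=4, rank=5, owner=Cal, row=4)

Negative, Negative

The simplest hypothesis consistent with all the labels is: owner is Ada.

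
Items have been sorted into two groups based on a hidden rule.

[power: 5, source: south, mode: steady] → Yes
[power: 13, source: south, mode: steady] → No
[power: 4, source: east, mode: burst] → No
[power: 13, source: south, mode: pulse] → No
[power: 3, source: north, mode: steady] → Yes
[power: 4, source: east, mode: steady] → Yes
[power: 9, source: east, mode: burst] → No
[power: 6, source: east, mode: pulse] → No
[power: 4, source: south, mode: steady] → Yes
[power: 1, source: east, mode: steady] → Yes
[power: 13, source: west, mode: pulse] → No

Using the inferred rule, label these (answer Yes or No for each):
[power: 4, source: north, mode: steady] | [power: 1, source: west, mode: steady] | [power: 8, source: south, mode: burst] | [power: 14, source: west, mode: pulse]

Yes, Yes, No, No

The simplest hypothesis consistent with all the labels is: mode is steady AND power ≤ 5.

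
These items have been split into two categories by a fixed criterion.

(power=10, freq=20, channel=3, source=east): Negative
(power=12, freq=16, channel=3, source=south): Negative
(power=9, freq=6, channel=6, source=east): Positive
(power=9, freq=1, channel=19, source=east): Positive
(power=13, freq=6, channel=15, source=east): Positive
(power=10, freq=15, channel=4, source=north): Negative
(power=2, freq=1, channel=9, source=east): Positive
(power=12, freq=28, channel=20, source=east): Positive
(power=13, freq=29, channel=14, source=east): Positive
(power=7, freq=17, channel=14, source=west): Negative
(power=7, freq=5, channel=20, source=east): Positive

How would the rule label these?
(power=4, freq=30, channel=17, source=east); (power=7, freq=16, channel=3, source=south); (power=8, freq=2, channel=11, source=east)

Positive, Negative, Positive

The classifier is using: source is east AND channel ≥ 4.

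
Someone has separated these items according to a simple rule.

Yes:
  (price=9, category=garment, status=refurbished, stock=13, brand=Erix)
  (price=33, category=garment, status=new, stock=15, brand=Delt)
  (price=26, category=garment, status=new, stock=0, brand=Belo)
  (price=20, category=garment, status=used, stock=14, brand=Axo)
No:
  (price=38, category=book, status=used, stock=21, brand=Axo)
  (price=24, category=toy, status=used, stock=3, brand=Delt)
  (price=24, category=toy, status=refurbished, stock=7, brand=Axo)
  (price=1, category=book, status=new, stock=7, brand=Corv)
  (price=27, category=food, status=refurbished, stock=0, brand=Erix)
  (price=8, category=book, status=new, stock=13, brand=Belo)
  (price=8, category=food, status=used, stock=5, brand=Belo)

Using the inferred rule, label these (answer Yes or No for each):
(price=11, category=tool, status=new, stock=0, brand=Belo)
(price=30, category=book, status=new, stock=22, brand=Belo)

No, No

The simplest hypothesis consistent with all the labels is: category is garment.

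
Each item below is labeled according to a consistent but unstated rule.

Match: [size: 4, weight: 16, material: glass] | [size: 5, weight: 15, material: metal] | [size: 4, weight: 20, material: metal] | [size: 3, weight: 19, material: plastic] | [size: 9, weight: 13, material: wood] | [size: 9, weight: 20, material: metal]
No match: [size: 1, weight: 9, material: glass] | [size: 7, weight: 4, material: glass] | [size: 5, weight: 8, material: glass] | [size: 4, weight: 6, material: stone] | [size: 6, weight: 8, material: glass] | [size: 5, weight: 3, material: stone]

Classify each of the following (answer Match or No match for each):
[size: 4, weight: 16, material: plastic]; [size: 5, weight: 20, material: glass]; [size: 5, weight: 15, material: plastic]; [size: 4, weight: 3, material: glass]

The simplest hypothesis consistent with all the labels is: weight ≥ 13.
[size: 4, weight: 16, material: plastic] — weight = 16, hence Match. [size: 5, weight: 20, material: glass] — weight = 20, hence Match. [size: 5, weight: 15, material: plastic] — weight = 15, hence Match. [size: 4, weight: 3, material: glass] — weight = 3, hence No match.

Match, Match, Match, No match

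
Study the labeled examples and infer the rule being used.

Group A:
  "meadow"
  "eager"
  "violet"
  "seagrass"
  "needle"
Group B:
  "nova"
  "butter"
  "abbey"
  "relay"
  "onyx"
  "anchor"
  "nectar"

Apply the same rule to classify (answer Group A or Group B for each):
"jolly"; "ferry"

Group B, Group B

One predicate separates the groups cleanly: has ≥ 3 vowels.
"jolly" — 1 vowel, hence Group B. "ferry" — 1 vowel, hence Group B.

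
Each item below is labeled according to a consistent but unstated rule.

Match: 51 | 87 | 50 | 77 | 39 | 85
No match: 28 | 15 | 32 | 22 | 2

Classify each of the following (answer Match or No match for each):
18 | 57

The simplest hypothesis consistent with all the labels is: at least 39.

No match, Match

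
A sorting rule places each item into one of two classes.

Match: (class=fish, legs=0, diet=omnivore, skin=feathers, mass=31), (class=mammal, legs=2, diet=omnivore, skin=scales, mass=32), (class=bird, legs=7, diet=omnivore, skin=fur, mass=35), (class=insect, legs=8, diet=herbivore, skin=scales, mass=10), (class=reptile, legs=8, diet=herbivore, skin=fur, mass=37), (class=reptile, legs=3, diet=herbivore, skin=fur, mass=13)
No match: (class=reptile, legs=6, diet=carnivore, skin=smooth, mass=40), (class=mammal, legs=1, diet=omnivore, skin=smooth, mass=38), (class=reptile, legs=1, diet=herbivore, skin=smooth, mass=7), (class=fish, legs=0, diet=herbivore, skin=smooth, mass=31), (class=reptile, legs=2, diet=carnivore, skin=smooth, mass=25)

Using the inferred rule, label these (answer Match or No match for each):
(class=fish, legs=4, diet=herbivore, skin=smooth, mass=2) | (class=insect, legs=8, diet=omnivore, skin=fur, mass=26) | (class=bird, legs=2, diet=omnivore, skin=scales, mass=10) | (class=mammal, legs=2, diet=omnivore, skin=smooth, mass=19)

No match, Match, Match, No match

The rule appears to be: skin is not smooth.
(class=fish, legs=4, diet=herbivore, skin=smooth, mass=2): skin is smooth — does not fit, so No match.
(class=insect, legs=8, diet=omnivore, skin=fur, mass=26): skin is fur — fits, so Match.
(class=bird, legs=2, diet=omnivore, skin=scales, mass=10): skin is scales — fits, so Match.
(class=mammal, legs=2, diet=omnivore, skin=smooth, mass=19): skin is smooth — does not fit, so No match.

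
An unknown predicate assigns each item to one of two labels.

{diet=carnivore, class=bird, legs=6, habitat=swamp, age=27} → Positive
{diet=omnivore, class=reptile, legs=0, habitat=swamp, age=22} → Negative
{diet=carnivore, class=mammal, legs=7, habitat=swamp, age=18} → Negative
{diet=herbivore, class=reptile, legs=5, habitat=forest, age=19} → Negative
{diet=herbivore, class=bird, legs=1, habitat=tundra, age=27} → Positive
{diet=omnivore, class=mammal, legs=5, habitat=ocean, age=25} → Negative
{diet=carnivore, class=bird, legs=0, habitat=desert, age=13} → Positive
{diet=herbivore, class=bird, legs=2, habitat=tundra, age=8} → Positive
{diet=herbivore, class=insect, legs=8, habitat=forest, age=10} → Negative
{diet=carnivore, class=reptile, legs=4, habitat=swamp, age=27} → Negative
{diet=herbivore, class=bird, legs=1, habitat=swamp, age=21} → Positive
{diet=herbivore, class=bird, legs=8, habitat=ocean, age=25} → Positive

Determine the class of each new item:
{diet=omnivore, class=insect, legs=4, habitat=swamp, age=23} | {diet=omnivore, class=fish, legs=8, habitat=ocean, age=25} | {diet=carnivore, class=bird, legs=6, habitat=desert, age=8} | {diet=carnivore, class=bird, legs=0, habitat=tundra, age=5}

Every 'Positive' example satisfies: class is bird. None of the 'Negative' examples do.
{diet=omnivore, class=insect, legs=4, habitat=swamp, age=23}: Negative (class is insect). {diet=omnivore, class=fish, legs=8, habitat=ocean, age=25}: Negative (class is fish). {diet=carnivore, class=bird, legs=6, habitat=desert, age=8}: Positive (class is bird). {diet=carnivore, class=bird, legs=0, habitat=tundra, age=5}: Positive (class is bird).

Negative, Negative, Positive, Positive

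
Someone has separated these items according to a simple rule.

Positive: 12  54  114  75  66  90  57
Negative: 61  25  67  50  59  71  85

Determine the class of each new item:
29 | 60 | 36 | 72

Negative, Positive, Positive, Positive

The rule appears to be: multiple of 3.
29: 29 = 3·9 + 2 — doesn't match, so Negative.
60: 60 = 3·20 — meets the rule, so Positive.
36: 36 = 3·12 — meets the rule, so Positive.
72: 72 = 3·24 — meets the rule, so Positive.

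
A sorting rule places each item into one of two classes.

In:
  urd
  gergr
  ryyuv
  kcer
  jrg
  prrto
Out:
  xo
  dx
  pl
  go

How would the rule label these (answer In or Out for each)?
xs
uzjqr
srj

Out, In, In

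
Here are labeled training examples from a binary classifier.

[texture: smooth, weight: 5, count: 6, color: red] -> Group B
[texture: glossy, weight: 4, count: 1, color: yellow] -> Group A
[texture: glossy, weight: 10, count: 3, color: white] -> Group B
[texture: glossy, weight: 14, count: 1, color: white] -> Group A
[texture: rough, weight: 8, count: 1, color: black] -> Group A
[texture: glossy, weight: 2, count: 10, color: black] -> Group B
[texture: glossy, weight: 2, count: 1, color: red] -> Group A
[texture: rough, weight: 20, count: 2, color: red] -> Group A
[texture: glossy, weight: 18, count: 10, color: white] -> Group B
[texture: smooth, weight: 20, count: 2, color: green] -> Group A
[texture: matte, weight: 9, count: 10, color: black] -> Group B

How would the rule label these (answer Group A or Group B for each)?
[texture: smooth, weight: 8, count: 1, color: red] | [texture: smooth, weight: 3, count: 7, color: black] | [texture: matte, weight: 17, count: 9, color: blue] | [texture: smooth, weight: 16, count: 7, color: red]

The common property of the 'Group A' items is: count ≤ 2. No 'Group B' item has it.
[texture: smooth, weight: 8, count: 1, color: red]: count = 1, has this property → Group A.
[texture: smooth, weight: 3, count: 7, color: black]: count = 7, does not pass → Group B.
[texture: matte, weight: 17, count: 9, color: blue]: count = 9, does not pass → Group B.
[texture: smooth, weight: 16, count: 7, color: red]: count = 7, does not pass → Group B.

Group A, Group B, Group B, Group B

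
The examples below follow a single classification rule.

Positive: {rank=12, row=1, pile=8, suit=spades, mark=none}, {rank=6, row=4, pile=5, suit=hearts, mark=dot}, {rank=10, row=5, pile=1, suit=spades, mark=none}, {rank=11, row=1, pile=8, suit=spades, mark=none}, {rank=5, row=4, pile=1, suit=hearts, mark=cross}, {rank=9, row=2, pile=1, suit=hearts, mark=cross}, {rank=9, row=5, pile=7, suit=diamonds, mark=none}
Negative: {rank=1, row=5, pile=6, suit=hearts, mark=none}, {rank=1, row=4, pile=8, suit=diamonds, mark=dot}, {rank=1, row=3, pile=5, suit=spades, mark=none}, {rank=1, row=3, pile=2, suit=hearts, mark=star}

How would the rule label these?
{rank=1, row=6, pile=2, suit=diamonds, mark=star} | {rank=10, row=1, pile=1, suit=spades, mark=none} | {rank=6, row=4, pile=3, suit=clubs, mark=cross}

The common property of the 'Positive' items is: rank ≥ 5. No 'Negative' item has it.

Negative, Positive, Positive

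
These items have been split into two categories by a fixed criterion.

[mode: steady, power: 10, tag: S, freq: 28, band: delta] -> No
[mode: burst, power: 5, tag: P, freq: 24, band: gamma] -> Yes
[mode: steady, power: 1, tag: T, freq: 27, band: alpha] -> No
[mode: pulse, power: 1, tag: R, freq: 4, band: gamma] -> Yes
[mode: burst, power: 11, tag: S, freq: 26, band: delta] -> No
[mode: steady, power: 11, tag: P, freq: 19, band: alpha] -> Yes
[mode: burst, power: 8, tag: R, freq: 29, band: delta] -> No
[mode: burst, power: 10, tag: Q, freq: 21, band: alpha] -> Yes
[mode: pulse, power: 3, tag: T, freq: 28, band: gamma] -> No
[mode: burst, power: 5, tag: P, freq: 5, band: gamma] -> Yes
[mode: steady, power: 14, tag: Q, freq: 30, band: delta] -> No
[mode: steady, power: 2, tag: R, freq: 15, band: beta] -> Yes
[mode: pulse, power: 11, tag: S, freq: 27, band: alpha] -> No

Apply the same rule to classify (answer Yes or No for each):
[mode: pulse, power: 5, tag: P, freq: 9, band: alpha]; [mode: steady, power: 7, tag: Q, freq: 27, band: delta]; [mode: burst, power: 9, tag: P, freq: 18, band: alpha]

The distinguishing property — freq ≤ 24 — holds for all the 'Yes' cases and none of the 'No' cases.
[mode: pulse, power: 5, tag: P, freq: 9, band: alpha] → freq = 9 → Yes. [mode: steady, power: 7, tag: Q, freq: 27, band: delta] → freq = 27 → No. [mode: burst, power: 9, tag: P, freq: 18, band: alpha] → freq = 18 → Yes.

Yes, No, Yes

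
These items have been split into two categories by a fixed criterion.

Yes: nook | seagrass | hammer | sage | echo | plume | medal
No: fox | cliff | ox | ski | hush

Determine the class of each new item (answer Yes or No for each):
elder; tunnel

Yes, Yes

Every 'Yes' example satisfies: has ≥ 2 vowels. None of the 'No' examples do.
elder → 2 vowels → Yes.
tunnel → 2 vowels → Yes.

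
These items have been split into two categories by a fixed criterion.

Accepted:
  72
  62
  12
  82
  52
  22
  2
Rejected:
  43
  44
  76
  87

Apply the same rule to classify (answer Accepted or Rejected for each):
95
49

Looking at the examples, the only property every 'Accepted' case has and every 'Rejected' case lacks is: ends in digit 2.

Rejected, Rejected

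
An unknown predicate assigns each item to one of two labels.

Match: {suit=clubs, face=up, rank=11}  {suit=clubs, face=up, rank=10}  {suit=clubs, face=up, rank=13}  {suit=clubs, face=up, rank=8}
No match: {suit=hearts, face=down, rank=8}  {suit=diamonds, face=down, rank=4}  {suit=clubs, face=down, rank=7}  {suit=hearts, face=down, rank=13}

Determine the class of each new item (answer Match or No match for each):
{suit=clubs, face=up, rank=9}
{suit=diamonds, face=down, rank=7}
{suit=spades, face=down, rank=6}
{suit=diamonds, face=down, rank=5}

Match, No match, No match, No match

The pattern is that an item is 'Match' exactly when: face is up.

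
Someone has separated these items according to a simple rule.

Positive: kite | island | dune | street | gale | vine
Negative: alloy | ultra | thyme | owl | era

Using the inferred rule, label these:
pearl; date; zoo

Negative, Positive, Negative

One predicate separates the groups cleanly: even length.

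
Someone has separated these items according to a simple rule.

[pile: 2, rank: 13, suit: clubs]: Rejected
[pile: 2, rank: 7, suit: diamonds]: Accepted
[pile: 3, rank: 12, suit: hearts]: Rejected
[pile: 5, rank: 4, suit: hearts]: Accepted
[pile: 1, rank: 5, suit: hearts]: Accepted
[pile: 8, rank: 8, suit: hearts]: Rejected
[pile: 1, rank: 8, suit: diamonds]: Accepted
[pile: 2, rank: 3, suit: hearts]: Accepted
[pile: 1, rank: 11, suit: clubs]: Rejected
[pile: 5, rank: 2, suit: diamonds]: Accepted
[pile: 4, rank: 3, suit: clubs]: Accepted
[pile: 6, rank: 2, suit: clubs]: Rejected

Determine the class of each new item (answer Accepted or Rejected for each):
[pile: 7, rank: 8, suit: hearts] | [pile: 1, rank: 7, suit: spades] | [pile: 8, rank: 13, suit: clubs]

Rejected, Accepted, Rejected

The distinguishing property — rank ≤ 8 AND pile ≤ 5 — holds for all the 'Accepted' cases and none of the 'Rejected' cases.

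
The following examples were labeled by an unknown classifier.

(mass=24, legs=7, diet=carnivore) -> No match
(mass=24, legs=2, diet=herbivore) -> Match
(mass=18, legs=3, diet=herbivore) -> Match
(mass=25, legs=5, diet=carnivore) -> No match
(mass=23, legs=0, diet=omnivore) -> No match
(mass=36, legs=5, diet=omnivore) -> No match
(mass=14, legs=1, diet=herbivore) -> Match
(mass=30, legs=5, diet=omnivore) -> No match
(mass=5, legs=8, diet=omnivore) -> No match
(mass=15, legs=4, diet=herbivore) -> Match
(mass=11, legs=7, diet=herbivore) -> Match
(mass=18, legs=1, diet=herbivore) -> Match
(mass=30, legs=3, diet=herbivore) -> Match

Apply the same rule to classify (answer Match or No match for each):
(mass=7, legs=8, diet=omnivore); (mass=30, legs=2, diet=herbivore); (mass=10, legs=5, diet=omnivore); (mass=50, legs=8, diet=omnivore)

No match, Match, No match, No match

The pattern is that an item is 'Match' exactly when: diet is herbivore.
No match: (mass=7, legs=8, diet=omnivore), since diet is omnivore. Match: (mass=30, legs=2, diet=herbivore), since diet is herbivore. No match: (mass=10, legs=5, diet=omnivore), since diet is omnivore. No match: (mass=50, legs=8, diet=omnivore), since diet is omnivore.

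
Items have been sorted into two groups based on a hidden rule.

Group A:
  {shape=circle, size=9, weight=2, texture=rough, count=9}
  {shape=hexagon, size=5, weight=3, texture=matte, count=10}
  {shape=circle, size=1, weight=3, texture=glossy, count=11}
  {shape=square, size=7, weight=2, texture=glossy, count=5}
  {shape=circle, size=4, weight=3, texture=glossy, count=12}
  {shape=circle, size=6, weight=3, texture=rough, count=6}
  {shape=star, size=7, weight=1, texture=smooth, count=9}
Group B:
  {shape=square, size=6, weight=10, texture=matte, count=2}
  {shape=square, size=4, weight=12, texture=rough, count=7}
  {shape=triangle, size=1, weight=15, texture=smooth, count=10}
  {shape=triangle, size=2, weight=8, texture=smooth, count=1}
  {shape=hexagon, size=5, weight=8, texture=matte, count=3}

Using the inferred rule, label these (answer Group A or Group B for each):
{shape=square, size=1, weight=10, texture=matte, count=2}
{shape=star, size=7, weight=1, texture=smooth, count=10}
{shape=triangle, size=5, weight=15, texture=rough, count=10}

All 'Group A' examples share one property — weight ≤ 3 — and every 'Group B' example lacks it.
{shape=square, size=1, weight=10, texture=matte, count=2} — weight = 10, hence Group B. {shape=star, size=7, weight=1, texture=smooth, count=10} — weight = 1, hence Group A. {shape=triangle, size=5, weight=15, texture=rough, count=10} — weight = 15, hence Group B.

Group B, Group A, Group B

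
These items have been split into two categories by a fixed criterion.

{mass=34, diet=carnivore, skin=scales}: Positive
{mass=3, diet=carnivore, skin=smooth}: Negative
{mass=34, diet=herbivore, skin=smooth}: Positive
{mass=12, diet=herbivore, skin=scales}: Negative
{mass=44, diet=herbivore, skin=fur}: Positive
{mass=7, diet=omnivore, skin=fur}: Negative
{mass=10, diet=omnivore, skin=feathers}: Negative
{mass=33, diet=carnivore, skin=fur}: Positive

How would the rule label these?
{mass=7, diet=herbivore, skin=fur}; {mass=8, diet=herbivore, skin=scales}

Negative, Negative

The common property of the 'Positive' items is: mass ≥ 33. No 'Negative' item has it.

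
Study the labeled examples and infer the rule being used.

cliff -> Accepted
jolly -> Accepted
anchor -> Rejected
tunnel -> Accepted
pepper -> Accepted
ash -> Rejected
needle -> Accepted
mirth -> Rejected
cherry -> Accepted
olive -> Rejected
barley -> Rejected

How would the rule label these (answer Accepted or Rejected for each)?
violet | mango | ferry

Rejected, Rejected, Accepted

The pattern is that an item is 'Accepted' exactly when: has a double letter.
violet: no doubled letter — fails the rule, so Rejected.
mango: no doubled letter — fails the rule, so Rejected.
ferry: 'rr' doubled — meets the rule, so Accepted.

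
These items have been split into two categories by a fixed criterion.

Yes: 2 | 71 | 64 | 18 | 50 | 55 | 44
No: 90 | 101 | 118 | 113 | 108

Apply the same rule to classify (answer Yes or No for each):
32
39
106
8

Yes, Yes, No, Yes

Rule: at most 71. This holds for each 'Yes' example and fails for each 'No' one.
32: 32 ≤ 71 — meets the rule, so Yes. 39: 39 ≤ 71 — meets the rule, so Yes. 106: 106 > 71 — doesn't qualify, so No. 8: 8 ≤ 71 — meets the rule, so Yes.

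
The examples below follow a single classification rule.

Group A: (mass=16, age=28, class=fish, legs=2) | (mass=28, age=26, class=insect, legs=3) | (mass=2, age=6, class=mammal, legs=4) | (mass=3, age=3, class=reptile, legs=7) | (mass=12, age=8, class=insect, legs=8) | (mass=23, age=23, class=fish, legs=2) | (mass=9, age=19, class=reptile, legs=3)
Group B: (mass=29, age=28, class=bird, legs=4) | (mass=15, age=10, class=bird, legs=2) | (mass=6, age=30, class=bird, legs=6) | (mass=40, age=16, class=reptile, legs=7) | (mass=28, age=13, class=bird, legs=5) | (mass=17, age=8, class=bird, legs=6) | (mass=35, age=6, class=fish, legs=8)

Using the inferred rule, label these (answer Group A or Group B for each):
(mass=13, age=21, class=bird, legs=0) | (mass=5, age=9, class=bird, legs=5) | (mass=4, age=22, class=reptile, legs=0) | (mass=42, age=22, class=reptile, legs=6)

One predicate separates the groups cleanly: class is not bird AND mass ≤ 28.
(mass=13, age=21, class=bird, legs=0) → class is bird, mass = 13 → Group B.
(mass=5, age=9, class=bird, legs=5) → class is bird, mass = 5 → Group B.
(mass=4, age=22, class=reptile, legs=0) → class is reptile, mass = 4 → Group A.
(mass=42, age=22, class=reptile, legs=6) → class is reptile, mass = 42 → Group B.

Group B, Group B, Group A, Group B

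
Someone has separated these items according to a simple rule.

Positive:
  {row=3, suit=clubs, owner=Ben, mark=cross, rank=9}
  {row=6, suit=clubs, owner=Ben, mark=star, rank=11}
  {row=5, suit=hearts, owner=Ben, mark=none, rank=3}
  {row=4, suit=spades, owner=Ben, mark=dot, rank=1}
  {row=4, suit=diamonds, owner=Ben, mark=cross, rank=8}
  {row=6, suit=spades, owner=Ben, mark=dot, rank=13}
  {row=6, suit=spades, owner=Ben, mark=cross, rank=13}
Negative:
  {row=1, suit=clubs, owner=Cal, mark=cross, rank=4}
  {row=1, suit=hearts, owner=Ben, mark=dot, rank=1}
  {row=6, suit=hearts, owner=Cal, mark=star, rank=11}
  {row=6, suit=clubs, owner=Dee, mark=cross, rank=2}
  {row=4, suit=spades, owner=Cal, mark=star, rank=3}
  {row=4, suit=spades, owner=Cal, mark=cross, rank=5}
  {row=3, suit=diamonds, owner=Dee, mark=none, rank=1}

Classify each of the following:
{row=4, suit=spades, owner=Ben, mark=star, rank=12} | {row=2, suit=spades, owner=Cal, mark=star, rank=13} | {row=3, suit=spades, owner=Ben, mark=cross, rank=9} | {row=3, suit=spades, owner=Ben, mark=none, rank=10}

Positive, Negative, Positive, Positive

Rule: owner is Ben AND row ≥ 3. This holds for each 'Positive' example and fails for each 'Negative' one.
{row=4, suit=spades, owner=Ben, mark=star, rank=12}: Positive (owner is Ben, row = 4). {row=2, suit=spades, owner=Cal, mark=star, rank=13}: Negative (owner is Cal, row = 2). {row=3, suit=spades, owner=Ben, mark=cross, rank=9}: Positive (owner is Ben, row = 3). {row=3, suit=spades, owner=Ben, mark=none, rank=10}: Positive (owner is Ben, row = 3).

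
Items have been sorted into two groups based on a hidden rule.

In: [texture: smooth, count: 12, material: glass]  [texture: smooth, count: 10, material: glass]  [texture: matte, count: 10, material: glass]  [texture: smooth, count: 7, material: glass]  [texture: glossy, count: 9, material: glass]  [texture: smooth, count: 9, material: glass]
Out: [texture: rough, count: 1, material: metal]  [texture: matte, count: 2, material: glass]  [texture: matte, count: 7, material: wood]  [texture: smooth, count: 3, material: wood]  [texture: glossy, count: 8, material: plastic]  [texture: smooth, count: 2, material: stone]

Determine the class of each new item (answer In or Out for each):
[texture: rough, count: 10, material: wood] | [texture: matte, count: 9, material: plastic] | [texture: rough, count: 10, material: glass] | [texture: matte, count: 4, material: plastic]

The common property of the 'In' items is: material is glass AND count ≥ 3. No 'Out' item has it.
Out: [texture: rough, count: 10, material: wood], since material is wood, count = 10. Out: [texture: matte, count: 9, material: plastic], since material is plastic, count = 9. In: [texture: rough, count: 10, material: glass], since material is glass, count = 10. Out: [texture: matte, count: 4, material: plastic], since material is plastic, count = 4.

Out, Out, In, Out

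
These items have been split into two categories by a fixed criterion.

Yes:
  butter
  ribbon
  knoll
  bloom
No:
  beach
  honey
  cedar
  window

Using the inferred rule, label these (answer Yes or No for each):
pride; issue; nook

'Yes' ⟺ has a double letter.
No: pride, since no doubled letter. Yes: issue, since 'ss' doubled. Yes: nook, since 'oo' doubled.

No, Yes, Yes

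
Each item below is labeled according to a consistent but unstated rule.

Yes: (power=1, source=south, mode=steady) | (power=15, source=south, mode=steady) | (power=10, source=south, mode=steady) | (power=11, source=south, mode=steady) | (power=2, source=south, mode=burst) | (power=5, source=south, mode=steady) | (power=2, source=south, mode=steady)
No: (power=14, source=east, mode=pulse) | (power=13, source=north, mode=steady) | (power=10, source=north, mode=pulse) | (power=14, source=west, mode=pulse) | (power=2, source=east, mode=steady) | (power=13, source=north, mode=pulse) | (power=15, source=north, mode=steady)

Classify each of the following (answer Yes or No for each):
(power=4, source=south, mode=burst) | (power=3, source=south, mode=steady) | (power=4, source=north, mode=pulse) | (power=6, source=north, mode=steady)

Yes, Yes, No, No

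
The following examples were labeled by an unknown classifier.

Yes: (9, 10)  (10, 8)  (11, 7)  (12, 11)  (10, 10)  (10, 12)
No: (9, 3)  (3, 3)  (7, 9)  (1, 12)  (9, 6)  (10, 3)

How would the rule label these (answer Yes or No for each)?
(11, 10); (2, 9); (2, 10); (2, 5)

All 'Yes' examples share one property — sum ≥ 18 — and every 'No' example lacks it.
(11, 10): Yes (11+10 = 21). (2, 9): No (2+9 = 11). (2, 10): No (2+10 = 12). (2, 5): No (2+5 = 7).

Yes, No, No, No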